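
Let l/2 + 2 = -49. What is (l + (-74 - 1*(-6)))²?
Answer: 28900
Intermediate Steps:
l = -102 (l = -4 + 2*(-49) = -4 - 98 = -102)
(l + (-74 - 1*(-6)))² = (-102 + (-74 - 1*(-6)))² = (-102 + (-74 + 6))² = (-102 - 68)² = (-170)² = 28900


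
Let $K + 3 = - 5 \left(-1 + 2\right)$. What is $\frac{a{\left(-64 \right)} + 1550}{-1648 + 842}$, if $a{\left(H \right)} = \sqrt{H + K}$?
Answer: $- \frac{25}{13} - \frac{3 i \sqrt{2}}{403} \approx -1.9231 - 0.010528 i$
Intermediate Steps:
$K = -8$ ($K = -3 - 5 \left(-1 + 2\right) = -3 - 5 = -8$)
$a{\left(H \right)} = \sqrt{-8 + H}$ ($a{\left(H \right)} = \sqrt{H - 8} = \sqrt{-8 + H}$)
$\frac{a{\left(-64 \right)} + 1550}{-1648 + 842} = \frac{\sqrt{-8 - 64} + 1550}{-1648 + 842} = \frac{\sqrt{-72} + 1550}{-806} = \left(6 i \sqrt{2} + 1550\right) \left(- \frac{1}{806}\right) = \left(1550 + 6 i \sqrt{2}\right) \left(- \frac{1}{806}\right) = - \frac{25}{13} - \frac{3 i \sqrt{2}}{403}$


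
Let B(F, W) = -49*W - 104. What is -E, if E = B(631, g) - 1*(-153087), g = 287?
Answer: -138920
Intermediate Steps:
B(F, W) = -104 - 49*W
E = 138920 (E = (-104 - 49*287) - 1*(-153087) = (-104 - 14063) + 153087 = -14167 + 153087 = 138920)
-E = -1*138920 = -138920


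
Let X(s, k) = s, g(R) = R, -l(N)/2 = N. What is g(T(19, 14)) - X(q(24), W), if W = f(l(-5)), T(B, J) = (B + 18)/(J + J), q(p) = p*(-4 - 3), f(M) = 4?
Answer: 4741/28 ≈ 169.32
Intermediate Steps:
l(N) = -2*N
q(p) = -7*p (q(p) = p*(-7) = -7*p)
T(B, J) = (18 + B)/(2*J) (T(B, J) = (18 + B)/((2*J)) = (18 + B)*(1/(2*J)) = (18 + B)/(2*J))
W = 4
g(T(19, 14)) - X(q(24), W) = (½)*(18 + 19)/14 - (-7)*24 = (½)*(1/14)*37 - 1*(-168) = 37/28 + 168 = 4741/28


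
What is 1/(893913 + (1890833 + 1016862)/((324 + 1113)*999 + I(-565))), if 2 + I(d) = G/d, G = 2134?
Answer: 811089831/725045386946378 ≈ 1.1187e-6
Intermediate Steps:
I(d) = -2 + 2134/d
1/(893913 + (1890833 + 1016862)/((324 + 1113)*999 + I(-565))) = 1/(893913 + (1890833 + 1016862)/((324 + 1113)*999 + (-2 + 2134/(-565)))) = 1/(893913 + 2907695/(1437*999 + (-2 + 2134*(-1/565)))) = 1/(893913 + 2907695/(1435563 + (-2 - 2134/565))) = 1/(893913 + 2907695/(1435563 - 3264/565)) = 1/(893913 + 2907695/(811089831/565)) = 1/(893913 + 2907695*(565/811089831)) = 1/(893913 + 1642847675/811089831) = 1/(725045386946378/811089831) = 811089831/725045386946378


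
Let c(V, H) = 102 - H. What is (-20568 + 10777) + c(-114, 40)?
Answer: -9729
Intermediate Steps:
(-20568 + 10777) + c(-114, 40) = (-20568 + 10777) + (102 - 1*40) = -9791 + (102 - 40) = -9791 + 62 = -9729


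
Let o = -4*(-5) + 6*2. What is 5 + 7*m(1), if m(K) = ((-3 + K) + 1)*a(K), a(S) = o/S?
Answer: -219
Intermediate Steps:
o = 32 (o = 20 + 12 = 32)
a(S) = 32/S
m(K) = 32*(-2 + K)/K (m(K) = ((-3 + K) + 1)*(32/K) = (-2 + K)*(32/K) = 32*(-2 + K)/K)
5 + 7*m(1) = 5 + 7*(32 - 64/1) = 5 + 7*(32 - 64*1) = 5 + 7*(32 - 64) = 5 + 7*(-32) = 5 - 224 = -219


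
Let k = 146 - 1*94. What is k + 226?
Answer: 278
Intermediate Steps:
k = 52 (k = 146 - 94 = 52)
k + 226 = 52 + 226 = 278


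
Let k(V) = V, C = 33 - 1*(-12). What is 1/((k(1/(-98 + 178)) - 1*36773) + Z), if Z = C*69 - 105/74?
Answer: -2960/99661443 ≈ -2.9701e-5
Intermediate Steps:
C = 45 (C = 33 + 12 = 45)
Z = 229665/74 (Z = 45*69 - 105/74 = 3105 - 105*1/74 = 3105 - 105/74 = 229665/74 ≈ 3103.6)
1/((k(1/(-98 + 178)) - 1*36773) + Z) = 1/((1/(-98 + 178) - 1*36773) + 229665/74) = 1/((1/80 - 36773) + 229665/74) = 1/(-2941839/80 + 229665/74) = 1/(-99661443/2960) = -2960/99661443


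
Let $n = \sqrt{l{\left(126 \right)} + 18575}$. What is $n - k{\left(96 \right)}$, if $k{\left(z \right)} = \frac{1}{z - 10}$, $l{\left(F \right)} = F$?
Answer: $- \frac{1}{86} + \sqrt{18701} \approx 136.74$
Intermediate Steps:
$k{\left(z \right)} = \frac{1}{-10 + z}$
$n = \sqrt{18701}$ ($n = \sqrt{126 + 18575} = \sqrt{18701} \approx 136.75$)
$n - k{\left(96 \right)} = \sqrt{18701} - \frac{1}{-10 + 96} = \sqrt{18701} - \frac{1}{86} = - \frac{1}{86} + \sqrt{18701}$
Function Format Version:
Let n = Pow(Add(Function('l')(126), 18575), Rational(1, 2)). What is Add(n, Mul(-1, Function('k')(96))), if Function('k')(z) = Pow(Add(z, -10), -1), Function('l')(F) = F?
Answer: Add(Rational(-1, 86), Pow(18701, Rational(1, 2))) ≈ 136.74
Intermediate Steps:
Function('k')(z) = Pow(Add(-10, z), -1)
n = Pow(18701, Rational(1, 2)) (n = Pow(Add(126, 18575), Rational(1, 2)) = Pow(18701, Rational(1, 2)) ≈ 136.75)
Add(n, Mul(-1, Function('k')(96))) = Add(Pow(18701, Rational(1, 2)), Mul(-1, Pow(Add(-10, 96), -1))) = Add(Pow(18701, Rational(1, 2)), Mul(-1, Pow(86, -1))) = Add(Pow(18701, Rational(1, 2)), Mul(-1, Rational(1, 86))) = Add(Pow(18701, Rational(1, 2)), Rational(-1, 86)) = Add(Rational(-1, 86), Pow(18701, Rational(1, 2)))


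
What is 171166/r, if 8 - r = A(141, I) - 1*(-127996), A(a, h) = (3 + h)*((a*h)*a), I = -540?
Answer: -85583/2882610184 ≈ -2.9689e-5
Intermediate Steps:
A(a, h) = h*a²*(3 + h) (A(a, h) = (3 + h)*(h*a²) = h*a²*(3 + h))
r = -5765220368 (r = 8 - (-540*141²*(3 - 540) - 1*(-127996)) = 8 - (-540*19881*(-537) + 127996) = 8 - (5765092380 + 127996) = 8 - 1*5765220376 = 8 - 5765220376 = -5765220368)
171166/r = 171166/(-5765220368) = 171166*(-1/5765220368) = -85583/2882610184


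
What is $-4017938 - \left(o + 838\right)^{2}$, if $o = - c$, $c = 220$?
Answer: $-4399862$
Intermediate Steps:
$o = -220$ ($o = \left(-1\right) 220 = -220$)
$-4017938 - \left(o + 838\right)^{2} = -4017938 - \left(-220 + 838\right)^{2} = -4017938 - 618^{2} = -4017938 - 381924 = -4399862$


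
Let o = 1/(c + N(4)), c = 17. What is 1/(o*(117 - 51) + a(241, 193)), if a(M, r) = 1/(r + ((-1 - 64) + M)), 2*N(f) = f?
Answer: 7011/24373 ≈ 0.28765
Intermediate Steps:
N(f) = f/2
a(M, r) = 1/(-65 + M + r) (a(M, r) = 1/(r + (-65 + M)) = 1/(-65 + M + r))
o = 1/19 (o = 1/(17 + (½)*4) = 1/(17 + 2) = 1/19 ≈ 0.052632)
1/(o*(117 - 51) + a(241, 193)) = 1/((117 - 51)/19 + 1/(-65 + 241 + 193)) = 1/((1/19)*66 + 1/369) = 1/(66/19 + 1/369) = 1/(24373/7011) = 7011/24373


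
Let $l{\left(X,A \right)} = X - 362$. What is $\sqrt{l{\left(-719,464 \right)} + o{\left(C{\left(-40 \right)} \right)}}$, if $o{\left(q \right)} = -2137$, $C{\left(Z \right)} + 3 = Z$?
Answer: $i \sqrt{3218} \approx 56.727 i$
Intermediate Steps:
$C{\left(Z \right)} = -3 + Z$
$l{\left(X,A \right)} = -362 + X$
$\sqrt{l{\left(-719,464 \right)} + o{\left(C{\left(-40 \right)} \right)}} = \sqrt{\left(-362 - 719\right) - 2137} = \sqrt{-1081 - 2137} = \sqrt{-3218} = i \sqrt{3218}$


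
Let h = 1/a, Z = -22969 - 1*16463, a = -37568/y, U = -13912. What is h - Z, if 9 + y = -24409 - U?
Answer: 740695941/18784 ≈ 39432.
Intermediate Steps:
y = -10506 (y = -9 + (-24409 - 1*(-13912)) = -9 + (-24409 + 13912) = -9 - 10497 = -10506)
a = 18784/5253 (a = -37568/(-10506) = -37568*(-1/10506) = 18784/5253 ≈ 3.5759)
Z = -39432 (Z = -22969 - 16463 = -39432)
h = 5253/18784 (h = 1/(18784/5253) = 5253/18784 ≈ 0.27965)
h - Z = 5253/18784 - 1*(-39432) = 5253/18784 + 39432 = 740695941/18784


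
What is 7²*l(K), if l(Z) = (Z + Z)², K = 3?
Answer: 1764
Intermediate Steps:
l(Z) = 4*Z² (l(Z) = (2*Z)² = 4*Z²)
7²*l(K) = 7²*(4*3²) = 49*(4*9) = 49*36 = 1764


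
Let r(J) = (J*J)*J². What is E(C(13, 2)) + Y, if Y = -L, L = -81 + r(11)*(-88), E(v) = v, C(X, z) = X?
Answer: 1288502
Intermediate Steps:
r(J) = J⁴ (r(J) = J²*J² = J⁴)
L = -1288489 (L = -81 + 11⁴*(-88) = -81 + 14641*(-88) = -81 - 1288408 = -1288489)
Y = 1288489 (Y = -1*(-1288489) = 1288489)
E(C(13, 2)) + Y = 13 + 1288489 = 1288502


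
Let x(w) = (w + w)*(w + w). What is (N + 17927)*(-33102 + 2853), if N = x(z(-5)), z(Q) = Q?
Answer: -545298723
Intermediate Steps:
x(w) = 4*w² (x(w) = (2*w)*(2*w) = 4*w²)
N = 100 (N = 4*(-5)² = 4*25 = 100)
(N + 17927)*(-33102 + 2853) = (100 + 17927)*(-33102 + 2853) = 18027*(-30249) = -545298723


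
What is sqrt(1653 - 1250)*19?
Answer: 19*sqrt(403) ≈ 381.42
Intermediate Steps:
sqrt(1653 - 1250)*19 = sqrt(403)*19 = 19*sqrt(403)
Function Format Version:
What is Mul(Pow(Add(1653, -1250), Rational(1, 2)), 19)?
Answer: Mul(19, Pow(403, Rational(1, 2))) ≈ 381.42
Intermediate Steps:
Mul(Pow(Add(1653, -1250), Rational(1, 2)), 19) = Mul(Pow(403, Rational(1, 2)), 19) = Mul(19, Pow(403, Rational(1, 2)))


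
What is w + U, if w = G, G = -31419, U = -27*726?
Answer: -51021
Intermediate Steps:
U = -19602
w = -31419
w + U = -31419 - 19602 = -51021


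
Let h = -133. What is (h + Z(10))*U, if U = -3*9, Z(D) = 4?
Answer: 3483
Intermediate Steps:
U = -27
(h + Z(10))*U = (-133 + 4)*(-27) = -129*(-27) = 3483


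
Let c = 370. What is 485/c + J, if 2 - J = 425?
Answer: -31205/74 ≈ -421.69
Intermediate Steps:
J = -423 (J = 2 - 1*425 = 2 - 425 = -423)
485/c + J = 485/370 - 423 = 485*(1/370) - 423 = 97/74 - 423 = -31205/74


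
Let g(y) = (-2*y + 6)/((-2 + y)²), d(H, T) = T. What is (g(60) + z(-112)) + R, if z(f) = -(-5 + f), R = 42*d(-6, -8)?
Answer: -368415/1682 ≈ -219.03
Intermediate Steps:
g(y) = (6 - 2*y)/(-2 + y)²
R = -336 (R = 42*(-8) = -336)
z(f) = 5 - f
(g(60) + z(-112)) + R = (2*(3 - 1*60)/(-2 + 60)² + (5 - 1*(-112))) - 336 = (2*(3 - 60)/58² + (5 + 112)) - 336 = (2*(1/3364)*(-57) + 117) - 336 = (-57/1682 + 117) - 336 = 196737/1682 - 336 = -368415/1682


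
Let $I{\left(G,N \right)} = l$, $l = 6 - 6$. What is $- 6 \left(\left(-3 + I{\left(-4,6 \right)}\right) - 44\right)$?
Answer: $282$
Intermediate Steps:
$l = 0$ ($l = 6 - 6 = 0$)
$I{\left(G,N \right)} = 0$
$- 6 \left(\left(-3 + I{\left(-4,6 \right)}\right) - 44\right) = - 6 \left(\left(-3 + 0\right) - 44\right) = - 6 \left(-3 - 44\right) = \left(-6\right) \left(-47\right) = 282$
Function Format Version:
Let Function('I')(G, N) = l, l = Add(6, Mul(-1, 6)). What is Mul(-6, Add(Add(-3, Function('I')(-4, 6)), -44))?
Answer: 282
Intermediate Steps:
l = 0 (l = Add(6, -6) = 0)
Function('I')(G, N) = 0
Mul(-6, Add(Add(-3, Function('I')(-4, 6)), -44)) = Mul(-6, Add(Add(-3, 0), -44)) = Mul(-6, Add(-3, -44)) = Mul(-6, -47) = 282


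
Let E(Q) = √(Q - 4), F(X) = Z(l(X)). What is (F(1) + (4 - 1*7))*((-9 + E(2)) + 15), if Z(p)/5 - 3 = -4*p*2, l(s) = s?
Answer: -168 - 28*I*√2 ≈ -168.0 - 39.598*I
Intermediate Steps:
Z(p) = 15 - 40*p (Z(p) = 15 + 5*(-4*p*2) = 15 + 5*(-8*p) = 15 - 40*p)
F(X) = 15 - 40*X
E(Q) = √(-4 + Q)
(F(1) + (4 - 1*7))*((-9 + E(2)) + 15) = ((15 - 40*1) + (4 - 1*7))*((-9 + √(-4 + 2)) + 15) = ((15 - 40) + (4 - 7))*((-9 + √(-2)) + 15) = (-25 - 3)*((-9 + I*√2) + 15) = -28*(6 + I*√2) = -168 - 28*I*√2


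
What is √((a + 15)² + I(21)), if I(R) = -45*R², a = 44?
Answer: 2*I*√4091 ≈ 127.92*I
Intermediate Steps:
√((a + 15)² + I(21)) = √((44 + 15)² - 45*21²) = √(59² - 45*441) = √(3481 - 19845) = √(-16364) = 2*I*√4091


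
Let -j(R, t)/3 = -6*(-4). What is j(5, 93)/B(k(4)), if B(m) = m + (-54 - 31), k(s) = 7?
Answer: 12/13 ≈ 0.92308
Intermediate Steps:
j(R, t) = -72 (j(R, t) = -(-18)*(-4) = -3*24 = -72)
B(m) = -85 + m (B(m) = m - 85 = -85 + m)
j(5, 93)/B(k(4)) = -72/(-85 + 7) = -72/(-78) = -72*(-1/78) = 12/13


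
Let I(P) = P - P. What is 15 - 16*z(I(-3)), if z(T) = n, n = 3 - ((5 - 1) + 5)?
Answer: 111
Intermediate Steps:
n = -6 (n = 3 - (4 + 5) = 3 - 1*9 = 3 - 9 = -6)
I(P) = 0
z(T) = -6
15 - 16*z(I(-3)) = 15 - 16*(-6) = 15 + 96 = 111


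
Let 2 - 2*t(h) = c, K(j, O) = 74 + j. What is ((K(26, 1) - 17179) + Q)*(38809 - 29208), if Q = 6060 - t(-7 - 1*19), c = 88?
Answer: -105380576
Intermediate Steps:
t(h) = -43 (t(h) = 1 - 1/2*88 = 1 - 44 = -43)
Q = 6103 (Q = 6060 - 1*(-43) = 6060 + 43 = 6103)
((K(26, 1) - 17179) + Q)*(38809 - 29208) = (((74 + 26) - 17179) + 6103)*(38809 - 29208) = ((100 - 17179) + 6103)*9601 = (-17079 + 6103)*9601 = -10976*9601 = -105380576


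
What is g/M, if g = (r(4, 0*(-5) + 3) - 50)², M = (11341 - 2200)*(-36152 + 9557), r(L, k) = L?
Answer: -2116/243104895 ≈ -8.7041e-6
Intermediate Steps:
M = -243104895 (M = 9141*(-26595) = -243104895)
g = 2116 (g = (4 - 50)² = (-46)² = 2116)
g/M = 2116/(-243104895) = 2116*(-1/243104895) = -2116/243104895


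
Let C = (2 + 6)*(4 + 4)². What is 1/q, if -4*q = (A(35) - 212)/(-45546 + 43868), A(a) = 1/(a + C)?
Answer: -3671464/115963 ≈ -31.661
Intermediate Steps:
C = 512 (C = 8*8² = 8*64 = 512)
A(a) = 1/(512 + a) (A(a) = 1/(a + 512) = 1/(512 + a))
q = -115963/3671464 (q = -(1/(512 + 35) - 212)/(4*(-45546 + 43868)) = -(1/547 - 212)/(4*(-1678)) = -(1/547 - 212)*(-1)/(4*1678) = -(-115963)*(-1)/(2188*1678) = -¼*115963/917866 = -115963/3671464 ≈ -0.031585)
1/q = 1/(-115963/3671464) = -3671464/115963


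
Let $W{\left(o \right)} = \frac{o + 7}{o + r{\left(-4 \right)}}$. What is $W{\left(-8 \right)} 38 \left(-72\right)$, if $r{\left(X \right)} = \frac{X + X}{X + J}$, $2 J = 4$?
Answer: $-684$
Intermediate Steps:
$J = 2$ ($J = \frac{1}{2} \cdot 4 = 2$)
$r{\left(X \right)} = \frac{2 X}{2 + X}$ ($r{\left(X \right)} = \frac{X + X}{X + 2} = \frac{2 X}{2 + X}$)
$W{\left(o \right)} = \frac{7 + o}{4 + o}$ ($W{\left(o \right)} = \frac{o + 7}{o + 2 \left(-4\right) \frac{1}{2 - 4}} = \frac{7 + o}{o + 2 \left(-4\right) \frac{1}{-2}} = \frac{7 + o}{o + 2 \left(-4\right) \left(- \frac{1}{2}\right)} = \frac{7 + o}{o + 4} = \frac{7 + o}{4 + o}$)
$W{\left(-8 \right)} 38 \left(-72\right) = \frac{7 - 8}{4 - 8} \cdot 38 \left(-72\right) = \frac{1}{-4} \left(-1\right) 38 \left(-72\right) = \left(- \frac{1}{4}\right) \left(-1\right) 38 \left(-72\right) = \frac{1}{4} \cdot 38 \left(-72\right) = \frac{19}{2} \left(-72\right) = -684$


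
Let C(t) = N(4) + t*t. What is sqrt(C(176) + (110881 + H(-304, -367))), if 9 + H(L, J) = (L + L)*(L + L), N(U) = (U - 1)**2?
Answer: sqrt(511521) ≈ 715.21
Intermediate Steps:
N(U) = (-1 + U)**2
H(L, J) = -9 + 4*L**2 (H(L, J) = -9 + (L + L)*(L + L) = -9 + (2*L)*(2*L) = -9 + 4*L**2)
C(t) = 9 + t**2 (C(t) = (-1 + 4)**2 + t*t = 3**2 + t**2 = 9 + t**2)
sqrt(C(176) + (110881 + H(-304, -367))) = sqrt((9 + 176**2) + (110881 + (-9 + 4*(-304)**2))) = sqrt((9 + 30976) + (110881 + (-9 + 4*92416))) = sqrt(30985 + (110881 + (-9 + 369664))) = sqrt(30985 + (110881 + 369655)) = sqrt(30985 + 480536) = sqrt(511521)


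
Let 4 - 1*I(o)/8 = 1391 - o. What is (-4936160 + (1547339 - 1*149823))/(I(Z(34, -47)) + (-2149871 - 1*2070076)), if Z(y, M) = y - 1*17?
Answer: 3538644/4230907 ≈ 0.83638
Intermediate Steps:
Z(y, M) = -17 + y (Z(y, M) = y - 17 = -17 + y)
I(o) = -11096 + 8*o (I(o) = 32 - 8*(1391 - o) = 32 + (-11128 + 8*o) = -11096 + 8*o)
(-4936160 + (1547339 - 1*149823))/(I(Z(34, -47)) + (-2149871 - 1*2070076)) = (-4936160 + (1547339 - 1*149823))/((-11096 + 8*(-17 + 34)) + (-2149871 - 1*2070076)) = (-4936160 + (1547339 - 149823))/((-11096 + 8*17) + (-2149871 - 2070076)) = (-4936160 + 1397516)/((-11096 + 136) - 4219947) = -3538644/(-10960 - 4219947) = -3538644/(-4230907) = -3538644*(-1/4230907) = 3538644/4230907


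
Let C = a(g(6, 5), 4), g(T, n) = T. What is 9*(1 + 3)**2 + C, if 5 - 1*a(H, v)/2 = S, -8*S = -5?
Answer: 611/4 ≈ 152.75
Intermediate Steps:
S = 5/8 (S = -1/8*(-5) = 5/8 ≈ 0.62500)
a(H, v) = 35/4 (a(H, v) = 10 - 2*5/8 = 10 - 5/4 = 35/4)
C = 35/4 ≈ 8.7500
9*(1 + 3)**2 + C = 9*(1 + 3)**2 + 35/4 = 9*4**2 + 35/4 = 9*16 + 35/4 = 144 + 35/4 = 611/4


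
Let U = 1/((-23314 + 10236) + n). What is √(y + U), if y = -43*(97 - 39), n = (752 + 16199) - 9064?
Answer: I*√67204528805/5191 ≈ 49.94*I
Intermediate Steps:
n = 7887 (n = 16951 - 9064 = 7887)
U = -1/5191 (U = 1/((-23314 + 10236) + 7887) = 1/(-13078 + 7887) = 1/(-5191) = -1/5191 ≈ -0.00019264)
y = -2494 (y = -43*58 = -2494)
√(y + U) = √(-2494 - 1/5191) = √(-12946355/5191) = I*√67204528805/5191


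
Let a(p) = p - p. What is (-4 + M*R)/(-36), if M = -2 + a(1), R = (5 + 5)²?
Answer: 17/3 ≈ 5.6667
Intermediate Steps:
a(p) = 0
R = 100 (R = 10² = 100)
M = -2 (M = -2 + 0 = -2)
(-4 + M*R)/(-36) = (-4 - 2*100)/(-36) = (-4 - 200)*(-1/36) = -204*(-1/36) = 17/3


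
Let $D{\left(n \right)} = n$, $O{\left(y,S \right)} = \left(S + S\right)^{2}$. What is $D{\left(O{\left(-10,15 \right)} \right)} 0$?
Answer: $0$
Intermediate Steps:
$O{\left(y,S \right)} = 4 S^{2}$ ($O{\left(y,S \right)} = \left(2 S\right)^{2} = 4 S^{2}$)
$D{\left(O{\left(-10,15 \right)} \right)} 0 = 4 \cdot 15^{2} \cdot 0 = 4 \cdot 225 \cdot 0 = 900 \cdot 0 = 0$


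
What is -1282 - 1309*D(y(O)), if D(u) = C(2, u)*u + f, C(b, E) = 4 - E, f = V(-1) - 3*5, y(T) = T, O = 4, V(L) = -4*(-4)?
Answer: -2591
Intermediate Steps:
V(L) = 16
f = 1 (f = 16 - 3*5 = 16 - 15 = 1)
D(u) = 1 + u*(4 - u) (D(u) = (4 - u)*u + 1 = u*(4 - u) + 1 = 1 + u*(4 - u))
-1282 - 1309*D(y(O)) = -1282 - 1309*(1 - 1*4*(-4 + 4)) = -1282 - 1309*(1 - 1*4*0) = -1282 - 1309*(1 + 0) = -1282 - 1309*1 = -1282 - 1309 = -2591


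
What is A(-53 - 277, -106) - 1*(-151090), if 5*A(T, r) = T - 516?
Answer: 754604/5 ≈ 1.5092e+5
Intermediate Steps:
A(T, r) = -516/5 + T/5 (A(T, r) = (T - 516)/5 = (-516 + T)/5 = -516/5 + T/5)
A(-53 - 277, -106) - 1*(-151090) = (-516/5 + (-53 - 277)/5) - 1*(-151090) = (-516/5 + (⅕)*(-330)) + 151090 = (-516/5 - 66) + 151090 = -846/5 + 151090 = 754604/5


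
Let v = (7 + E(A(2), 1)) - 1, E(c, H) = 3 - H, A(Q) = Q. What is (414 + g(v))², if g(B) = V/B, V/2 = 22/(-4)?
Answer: 10896601/64 ≈ 1.7026e+5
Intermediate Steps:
V = -11 (V = 2*(22/(-4)) = 2*(22*(-¼)) = 2*(-11/2) = -11)
v = 8 (v = (7 + (3 - 1*1)) - 1 = (7 + (3 - 1)) - 1 = (7 + 2) - 1 = 9 - 1 = 8)
g(B) = -11/B
(414 + g(v))² = (414 - 11/8)² = (3301/8)² = 10896601/64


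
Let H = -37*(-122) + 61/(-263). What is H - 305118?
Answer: -79058913/263 ≈ -3.0060e+5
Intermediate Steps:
H = 1187121/263 (H = 4514 + 61*(-1/263) = 4514 - 61/263 = 1187121/263 ≈ 4513.8)
H - 305118 = 1187121/263 - 305118 = -79058913/263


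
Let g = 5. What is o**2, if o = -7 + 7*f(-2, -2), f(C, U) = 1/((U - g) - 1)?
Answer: 3969/64 ≈ 62.016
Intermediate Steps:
f(C, U) = 1/(-6 + U) (f(C, U) = 1/((U - 1*5) - 1) = 1/((U - 5) - 1) = 1/((-5 + U) - 1) = 1/(-6 + U))
o = -63/8 (o = -7 + 7/(-6 - 2) = -7 + 7/(-8) = -7 + 7*(-1/8) = -7 - 7/8 = -63/8 ≈ -7.8750)
o**2 = (-63/8)**2 = 3969/64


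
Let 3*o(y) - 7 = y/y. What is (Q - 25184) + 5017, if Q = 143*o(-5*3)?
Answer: -59357/3 ≈ -19786.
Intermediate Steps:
o(y) = 8/3 (o(y) = 7/3 + (y/y)/3 = 7/3 + (1/3)*1 = 7/3 + 1/3 = 8/3)
Q = 1144/3 (Q = 143*(8/3) = 1144/3 ≈ 381.33)
(Q - 25184) + 5017 = (1144/3 - 25184) + 5017 = -74408/3 + 5017 = -59357/3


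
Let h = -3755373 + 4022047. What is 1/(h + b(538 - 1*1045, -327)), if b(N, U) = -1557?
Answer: 1/265117 ≈ 3.7719e-6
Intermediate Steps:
h = 266674
1/(h + b(538 - 1*1045, -327)) = 1/(266674 - 1557) = 1/265117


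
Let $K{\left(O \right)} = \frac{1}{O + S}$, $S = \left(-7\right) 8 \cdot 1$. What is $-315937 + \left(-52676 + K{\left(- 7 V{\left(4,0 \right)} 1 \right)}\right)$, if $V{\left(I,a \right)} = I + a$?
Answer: $- \frac{30963493}{84} \approx -3.6861 \cdot 10^{5}$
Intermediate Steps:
$S = -56$ ($S = \left(-56\right) 1 = -56$)
$K{\left(O \right)} = \frac{1}{-56 + O}$ ($K{\left(O \right)} = \frac{1}{O - 56} = \frac{1}{-56 + O}$)
$-315937 + \left(-52676 + K{\left(- 7 V{\left(4,0 \right)} 1 \right)}\right) = -315937 - \left(52676 - \frac{1}{-56 + - 7 \left(4 + 0\right) 1}\right) = -315937 - \left(52676 - \frac{1}{-56 + \left(-7\right) 4 \cdot 1}\right) = -315937 - \left(52676 - \frac{1}{-56 - 28}\right) = -315937 - \left(52676 - \frac{1}{-84}\right) = -315937 - \frac{4424785}{84} = - \frac{30963493}{84}$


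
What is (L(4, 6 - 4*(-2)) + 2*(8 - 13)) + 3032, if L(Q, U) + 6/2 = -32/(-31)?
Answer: 93621/31 ≈ 3020.0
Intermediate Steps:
L(Q, U) = -61/31 (L(Q, U) = -3 - 32/(-31) = -3 - 32*(-1/31) = -3 + 32/31 = -61/31)
(L(4, 6 - 4*(-2)) + 2*(8 - 13)) + 3032 = (-61/31 + 2*(8 - 13)) + 3032 = (-61/31 + 2*(-5)) + 3032 = (-61/31 - 10) + 3032 = -371/31 + 3032 = 93621/31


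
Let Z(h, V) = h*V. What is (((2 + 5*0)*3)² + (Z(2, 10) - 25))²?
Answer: 961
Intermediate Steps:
Z(h, V) = V*h
(((2 + 5*0)*3)² + (Z(2, 10) - 25))² = (((2 + 5*0)*3)² + (10*2 - 25))² = (((2 + 0)*3)² + (20 - 25))² = ((2*3)² - 5)² = (6² - 5)² = (36 - 5)² = 31² = 961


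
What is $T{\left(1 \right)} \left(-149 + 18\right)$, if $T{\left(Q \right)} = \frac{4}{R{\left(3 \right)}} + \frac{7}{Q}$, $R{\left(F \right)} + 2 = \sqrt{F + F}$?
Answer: $-1441 - 262 \sqrt{6} \approx -2082.8$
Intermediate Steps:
$R{\left(F \right)} = -2 + \sqrt{2} \sqrt{F}$ ($R{\left(F \right)} = -2 + \sqrt{F + F} = -2 + \sqrt{2 F} = -2 + \sqrt{2} \sqrt{F}$)
$T{\left(Q \right)} = \frac{4}{-2 + \sqrt{6}} + \frac{7}{Q}$ ($T{\left(Q \right)} = \frac{4}{-2 + \sqrt{2} \sqrt{3}} + \frac{7}{Q} = \frac{4}{-2 + \sqrt{6}} + \frac{7}{Q}$)
$T{\left(1 \right)} \left(-149 + 18\right) = \frac{14 - 7 \sqrt{6} - 4}{1 \left(2 - \sqrt{6}\right)} \left(-149 + 18\right) = 1 \frac{1}{2 - \sqrt{6}} \left(14 - 7 \sqrt{6} - 4\right) \left(-131\right) = 1 \frac{1}{2 - \sqrt{6}} \left(10 - 7 \sqrt{6}\right) \left(-131\right) = \frac{10 - 7 \sqrt{6}}{2 - \sqrt{6}} \left(-131\right) = - \frac{131 \left(10 - 7 \sqrt{6}\right)}{2 - \sqrt{6}}$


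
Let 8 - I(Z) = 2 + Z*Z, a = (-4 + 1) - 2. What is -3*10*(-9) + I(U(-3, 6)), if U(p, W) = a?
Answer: 251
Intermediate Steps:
a = -5 (a = -3 - 2 = -5)
U(p, W) = -5
I(Z) = 6 - Z**2 (I(Z) = 8 - (2 + Z*Z) = 8 - (2 + Z**2) = 8 + (-2 - Z**2) = 6 - Z**2)
-3*10*(-9) + I(U(-3, 6)) = -3*10*(-9) + (6 - 1*(-5)**2) = -30*(-9) + (6 - 1*25) = 270 + (6 - 25) = 270 - 19 = 251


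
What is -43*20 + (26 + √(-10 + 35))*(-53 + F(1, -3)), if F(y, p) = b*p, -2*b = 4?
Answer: -2317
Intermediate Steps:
b = -2 (b = -½*4 = -2)
F(y, p) = -2*p
-43*20 + (26 + √(-10 + 35))*(-53 + F(1, -3)) = -43*20 + (26 + √(-10 + 35))*(-53 - 2*(-3)) = -860 + (26 + √25)*(-53 + 6) = -860 + (26 + 5)*(-47) = -860 + 31*(-47) = -860 - 1457 = -2317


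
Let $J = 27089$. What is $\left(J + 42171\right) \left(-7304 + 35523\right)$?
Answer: $1954447940$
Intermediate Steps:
$\left(J + 42171\right) \left(-7304 + 35523\right) = \left(27089 + 42171\right) \left(-7304 + 35523\right) = 69260 \cdot 28219 = 1954447940$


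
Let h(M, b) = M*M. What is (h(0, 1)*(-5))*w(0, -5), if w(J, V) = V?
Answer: 0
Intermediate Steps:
h(M, b) = M²
(h(0, 1)*(-5))*w(0, -5) = (0²*(-5))*(-5) = (0*(-5))*(-5) = 0*(-5) = 0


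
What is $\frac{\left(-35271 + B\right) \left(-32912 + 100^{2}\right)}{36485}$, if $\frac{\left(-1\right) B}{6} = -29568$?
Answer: $- \frac{3256642944}{36485} \approx -89260.0$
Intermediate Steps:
$B = 177408$ ($B = \left(-6\right) \left(-29568\right) = 177408$)
$\frac{\left(-35271 + B\right) \left(-32912 + 100^{2}\right)}{36485} = \frac{\left(-35271 + 177408\right) \left(-32912 + 100^{2}\right)}{36485} = 142137 \left(-32912 + 10000\right) \frac{1}{36485} = 142137 \left(-22912\right) \frac{1}{36485} = \left(-3256642944\right) \frac{1}{36485} = - \frac{3256642944}{36485}$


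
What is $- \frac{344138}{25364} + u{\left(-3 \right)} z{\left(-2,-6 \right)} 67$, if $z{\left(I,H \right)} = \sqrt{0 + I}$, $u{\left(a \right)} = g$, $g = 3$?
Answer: $- \frac{172069}{12682} + 201 i \sqrt{2} \approx -13.568 + 284.26 i$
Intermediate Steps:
$u{\left(a \right)} = 3$
$z{\left(I,H \right)} = \sqrt{I}$
$- \frac{344138}{25364} + u{\left(-3 \right)} z{\left(-2,-6 \right)} 67 = - \frac{344138}{25364} + 3 \sqrt{-2} \cdot 67 = \left(-344138\right) \frac{1}{25364} + 3 i \sqrt{2} \cdot 67 = - \frac{172069}{12682} + 3 i \sqrt{2} \cdot 67 = - \frac{172069}{12682} + 201 i \sqrt{2}$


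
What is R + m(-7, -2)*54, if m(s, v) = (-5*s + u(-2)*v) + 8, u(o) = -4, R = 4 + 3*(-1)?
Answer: 2755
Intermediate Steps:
R = 1 (R = 4 - 3 = 1)
m(s, v) = 8 - 5*s - 4*v (m(s, v) = (-5*s - 4*v) + 8 = 8 - 5*s - 4*v)
R + m(-7, -2)*54 = 1 + (8 - 5*(-7) - 4*(-2))*54 = 1 + (8 + 35 + 8)*54 = 1 + 51*54 = 1 + 2754 = 2755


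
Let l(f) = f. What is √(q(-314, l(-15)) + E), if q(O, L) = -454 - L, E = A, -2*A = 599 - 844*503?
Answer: √846110/2 ≈ 459.92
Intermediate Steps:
A = 423933/2 (A = -(599 - 844*503)/2 = -(599 - 424532)/2 = -½*(-423933) = 423933/2 ≈ 2.1197e+5)
E = 423933/2 ≈ 2.1197e+5
√(q(-314, l(-15)) + E) = √((-454 - 1*(-15)) + 423933/2) = √((-454 + 15) + 423933/2) = √(-439 + 423933/2) = √(423055/2) = √846110/2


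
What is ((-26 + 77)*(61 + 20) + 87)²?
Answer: 17791524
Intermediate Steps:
((-26 + 77)*(61 + 20) + 87)² = (51*81 + 87)² = (4131 + 87)² = 4218² = 17791524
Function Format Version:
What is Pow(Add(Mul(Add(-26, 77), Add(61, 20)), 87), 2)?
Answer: 17791524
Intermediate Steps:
Pow(Add(Mul(Add(-26, 77), Add(61, 20)), 87), 2) = Pow(Add(Mul(51, 81), 87), 2) = Pow(Add(4131, 87), 2) = Pow(4218, 2) = 17791524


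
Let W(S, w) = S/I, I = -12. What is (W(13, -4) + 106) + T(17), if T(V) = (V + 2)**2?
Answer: 5591/12 ≈ 465.92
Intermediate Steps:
W(S, w) = -S/12 (W(S, w) = S/(-12) = S*(-1/12) = -S/12)
T(V) = (2 + V)**2
(W(13, -4) + 106) + T(17) = (-1/12*13 + 106) + (2 + 17)**2 = (-13/12 + 106) + 19**2 = 1259/12 + 361 = 5591/12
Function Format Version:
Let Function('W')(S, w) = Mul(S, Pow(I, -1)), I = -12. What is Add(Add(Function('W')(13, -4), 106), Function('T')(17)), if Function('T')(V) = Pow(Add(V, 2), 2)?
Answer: Rational(5591, 12) ≈ 465.92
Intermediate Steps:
Function('W')(S, w) = Mul(Rational(-1, 12), S) (Function('W')(S, w) = Mul(S, Pow(-12, -1)) = Mul(S, Rational(-1, 12)) = Mul(Rational(-1, 12), S))
Function('T')(V) = Pow(Add(2, V), 2)
Add(Add(Function('W')(13, -4), 106), Function('T')(17)) = Add(Add(Mul(Rational(-1, 12), 13), 106), Pow(Add(2, 17), 2)) = Add(Add(Rational(-13, 12), 106), Pow(19, 2)) = Add(Rational(1259, 12), 361) = Rational(5591, 12)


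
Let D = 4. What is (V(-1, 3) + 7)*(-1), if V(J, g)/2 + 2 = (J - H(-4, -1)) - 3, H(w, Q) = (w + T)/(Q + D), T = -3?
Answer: 1/3 ≈ 0.33333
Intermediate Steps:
H(w, Q) = (-3 + w)/(4 + Q) (H(w, Q) = (w - 3)/(Q + 4) = (-3 + w)/(4 + Q))
V(J, g) = -16/3 + 2*J (V(J, g) = -4 + 2*((J - (-3 - 4)/(4 - 1)) - 3) = -4 + 2*((J - (-7)/3) - 3) = -4 + 2*((J - 1*(-7/3)) - 3) = -4 + 2*((J + 7/3) - 3) = -4 + 2*((7/3 + J) - 3) = -4 + 2*(-2/3 + J) = -4 + (-4/3 + 2*J) = -16/3 + 2*J)
(V(-1, 3) + 7)*(-1) = ((-16/3 + 2*(-1)) + 7)*(-1) = ((-16/3 - 2) + 7)*(-1) = (-22/3 + 7)*(-1) = -1/3*(-1) = 1/3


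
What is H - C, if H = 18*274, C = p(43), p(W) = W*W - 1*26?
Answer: 3109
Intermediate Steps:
p(W) = -26 + W² (p(W) = W² - 26 = -26 + W²)
C = 1823 (C = -26 + 43² = -26 + 1849 = 1823)
H = 4932
H - C = 4932 - 1*1823 = 4932 - 1823 = 3109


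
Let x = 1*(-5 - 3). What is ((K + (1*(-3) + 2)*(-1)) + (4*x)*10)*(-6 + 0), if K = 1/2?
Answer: 1911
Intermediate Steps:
x = -8 (x = 1*(-8) = -8)
K = ½ (K = 1*(½) = ½ ≈ 0.50000)
((K + (1*(-3) + 2)*(-1)) + (4*x)*10)*(-6 + 0) = ((½ + (1*(-3) + 2)*(-1)) + (4*(-8))*10)*(-6 + 0) = ((½ + (-3 + 2)*(-1)) - 32*10)*(-6) = ((½ - 1*(-1)) - 320)*(-6) = ((½ + 1) - 320)*(-6) = (3/2 - 320)*(-6) = -637/2*(-6) = 1911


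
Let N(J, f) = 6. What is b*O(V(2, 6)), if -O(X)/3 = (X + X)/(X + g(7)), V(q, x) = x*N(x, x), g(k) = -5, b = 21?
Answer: -4536/31 ≈ -146.32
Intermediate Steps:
V(q, x) = 6*x (V(q, x) = x*6 = 6*x)
O(X) = -6*X/(-5 + X) (O(X) = -3*(X + X)/(X - 5) = -3*2*X/(-5 + X) = -6*X/(-5 + X))
b*O(V(2, 6)) = 21*(-6*6*6/(-5 + 6*6)) = 21*(-6*36/(-5 + 36)) = 21*(-6*36/31) = 21*(-6*36*1/31) = 21*(-216/31) = -4536/31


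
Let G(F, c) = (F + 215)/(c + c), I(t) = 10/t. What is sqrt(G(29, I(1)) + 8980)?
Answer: sqrt(224805)/5 ≈ 94.827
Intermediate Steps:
G(F, c) = (215 + F)/(2*c) (G(F, c) = (215 + F)/((2*c)) = (215 + F)*(1/(2*c)) = (215 + F)/(2*c))
sqrt(G(29, I(1)) + 8980) = sqrt((215 + 29)/(2*((10/1))) + 8980) = sqrt((1/2)*244/(10*1) + 8980) = sqrt((1/2)*244/10 + 8980) = sqrt((1/2)*(1/10)*244 + 8980) = sqrt(61/5 + 8980) = sqrt(44961/5) = sqrt(224805)/5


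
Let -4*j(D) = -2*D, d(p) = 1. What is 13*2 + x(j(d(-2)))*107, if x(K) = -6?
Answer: -616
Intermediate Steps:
j(D) = D/2 (j(D) = -(-1)*D/2 = D/2)
13*2 + x(j(d(-2)))*107 = 13*2 - 6*107 = 26 - 642 = -616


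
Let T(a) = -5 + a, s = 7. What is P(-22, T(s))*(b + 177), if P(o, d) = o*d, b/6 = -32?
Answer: 660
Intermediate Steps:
b = -192 (b = 6*(-32) = -192)
P(o, d) = d*o
P(-22, T(s))*(b + 177) = ((-5 + 7)*(-22))*(-192 + 177) = (2*(-22))*(-15) = -44*(-15) = 660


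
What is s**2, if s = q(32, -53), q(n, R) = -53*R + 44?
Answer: 8139609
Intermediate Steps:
q(n, R) = 44 - 53*R
s = 2853 (s = 44 - 53*(-53) = 44 + 2809 = 2853)
s**2 = 2853**2 = 8139609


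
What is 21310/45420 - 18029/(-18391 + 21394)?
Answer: -2287525/413322 ≈ -5.5345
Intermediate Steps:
21310/45420 - 18029/(-18391 + 21394) = 21310*(1/45420) - 18029/3003 = 2131/4542 - 18029*1/3003 = 2131/4542 - 1639/273 = -2287525/413322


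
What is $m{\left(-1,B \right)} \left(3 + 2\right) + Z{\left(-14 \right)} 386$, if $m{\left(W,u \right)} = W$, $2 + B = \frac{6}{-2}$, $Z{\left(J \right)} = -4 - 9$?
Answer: $-5023$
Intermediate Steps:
$Z{\left(J \right)} = -13$
$B = -5$ ($B = -2 + \frac{6}{-2} = -2 + 6 \left(- \frac{1}{2}\right) = -2 - 3 = -5$)
$m{\left(-1,B \right)} \left(3 + 2\right) + Z{\left(-14 \right)} 386 = - (3 + 2) - 5018 = \left(-1\right) 5 - 5018 = -5 - 5018 = -5023$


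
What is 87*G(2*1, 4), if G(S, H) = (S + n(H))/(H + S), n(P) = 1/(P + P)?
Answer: 493/16 ≈ 30.813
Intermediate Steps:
n(P) = 1/(2*P)
G(S, H) = (S + 1/(2*H))/(H + S)
87*G(2*1, 4) = 87*((½ + 4*(2*1))/(4*(4 + 2*1))) = 87*((½ + 4*2)/(4*(4 + 2))) = 87*((¼)*(½ + 8)/6) = 87*((¼)*(⅙)*(17/2)) = 87*(17/48) = 493/16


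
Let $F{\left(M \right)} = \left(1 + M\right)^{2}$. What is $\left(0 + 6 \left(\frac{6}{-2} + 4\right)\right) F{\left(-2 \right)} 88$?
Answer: $528$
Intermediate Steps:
$\left(0 + 6 \left(\frac{6}{-2} + 4\right)\right) F{\left(-2 \right)} 88 = \left(0 + 6 \left(\frac{6}{-2} + 4\right)\right) \left(1 - 2\right)^{2} \cdot 88 = \left(0 + 6 \left(6 \left(- \frac{1}{2}\right) + 4\right)\right) \left(-1\right)^{2} \cdot 88 = \left(0 + 6 \left(-3 + 4\right)\right) 1 \cdot 88 = \left(0 + 6 \cdot 1\right) 1 \cdot 88 = \left(0 + 6\right) 1 \cdot 88 = 6 \cdot 1 \cdot 88 = 6 \cdot 88 = 528$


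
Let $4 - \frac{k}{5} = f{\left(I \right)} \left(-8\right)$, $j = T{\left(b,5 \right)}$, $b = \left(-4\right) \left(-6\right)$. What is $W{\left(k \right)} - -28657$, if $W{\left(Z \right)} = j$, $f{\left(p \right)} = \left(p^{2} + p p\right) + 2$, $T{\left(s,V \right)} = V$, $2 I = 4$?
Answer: $28662$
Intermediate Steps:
$b = 24$
$I = 2$ ($I = \frac{1}{2} \cdot 4 = 2$)
$f{\left(p \right)} = 2 + 2 p^{2}$ ($f{\left(p \right)} = \left(p^{2} + p^{2}\right) + 2 = 2 p^{2} + 2 = 2 + 2 p^{2}$)
$j = 5$
$k = 420$ ($k = 20 - 5 \left(2 + 2 \cdot 2^{2}\right) \left(-8\right) = 20 - 5 \left(2 + 2 \cdot 4\right) \left(-8\right) = 20 - 5 \left(2 + 8\right) \left(-8\right) = 20 - 5 \cdot 10 \left(-8\right) = 20 - -400 = 20 + 400 = 420$)
$W{\left(Z \right)} = 5$
$W{\left(k \right)} - -28657 = 5 - -28657 = 5 + 28657 = 28662$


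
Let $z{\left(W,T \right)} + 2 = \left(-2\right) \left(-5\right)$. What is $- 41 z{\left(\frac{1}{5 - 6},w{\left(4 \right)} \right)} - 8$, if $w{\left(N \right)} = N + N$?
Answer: $-336$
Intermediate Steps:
$w{\left(N \right)} = 2 N$
$z{\left(W,T \right)} = 8$ ($z{\left(W,T \right)} = -2 - -10 = -2 + 10 = 8$)
$- 41 z{\left(\frac{1}{5 - 6},w{\left(4 \right)} \right)} - 8 = \left(-41\right) 8 - 8 = -328 - 8 = -336$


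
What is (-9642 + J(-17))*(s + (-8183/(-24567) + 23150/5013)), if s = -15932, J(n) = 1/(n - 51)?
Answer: 428687274642959117/2791499076 ≈ 1.5357e+8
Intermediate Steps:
J(n) = 1/(-51 + n)
(-9642 + J(-17))*(s + (-8183/(-24567) + 23150/5013)) = (-9642 + 1/(-51 - 17))*(-15932 + (-8183/(-24567) + 23150/5013)) = (-9642 + 1/(-68))*(-15932 + (-8183*(-1/24567) + 23150*(1/5013))) = (-9642 - 1/68)*(-15932 + (8183/24567 + 23150/5013)) = -655657*(-15932 + 203249143/41051457)/68 = -655657/68*(-653828563781/41051457) = 428687274642959117/2791499076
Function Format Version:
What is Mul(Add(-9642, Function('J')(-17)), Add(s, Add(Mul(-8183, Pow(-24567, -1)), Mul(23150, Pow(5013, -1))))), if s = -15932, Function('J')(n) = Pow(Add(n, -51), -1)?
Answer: Rational(428687274642959117, 2791499076) ≈ 1.5357e+8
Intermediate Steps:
Function('J')(n) = Pow(Add(-51, n), -1)
Mul(Add(-9642, Function('J')(-17)), Add(s, Add(Mul(-8183, Pow(-24567, -1)), Mul(23150, Pow(5013, -1))))) = Mul(Add(-9642, Pow(Add(-51, -17), -1)), Add(-15932, Add(Mul(-8183, Pow(-24567, -1)), Mul(23150, Pow(5013, -1))))) = Mul(Add(-9642, Pow(-68, -1)), Add(-15932, Add(Mul(-8183, Rational(-1, 24567)), Mul(23150, Rational(1, 5013))))) = Mul(Add(-9642, Rational(-1, 68)), Add(-15932, Add(Rational(8183, 24567), Rational(23150, 5013)))) = Mul(Rational(-655657, 68), Add(-15932, Rational(203249143, 41051457))) = Mul(Rational(-655657, 68), Rational(-653828563781, 41051457)) = Rational(428687274642959117, 2791499076)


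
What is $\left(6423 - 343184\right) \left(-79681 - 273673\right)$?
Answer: $118995846394$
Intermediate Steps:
$\left(6423 - 343184\right) \left(-79681 - 273673\right) = \left(-336761\right) \left(-353354\right) = 118995846394$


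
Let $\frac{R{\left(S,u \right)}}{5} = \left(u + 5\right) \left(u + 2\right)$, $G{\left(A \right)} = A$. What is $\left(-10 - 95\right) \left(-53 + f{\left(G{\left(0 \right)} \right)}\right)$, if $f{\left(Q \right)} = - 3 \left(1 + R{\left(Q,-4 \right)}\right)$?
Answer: $2730$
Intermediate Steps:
$R{\left(S,u \right)} = 5 \left(2 + u\right) \left(5 + u\right)$ ($R{\left(S,u \right)} = 5 \left(u + 5\right) \left(u + 2\right) = 5 \left(5 + u\right) \left(2 + u\right) = 5 \left(2 + u\right) \left(5 + u\right)$)
$f{\left(Q \right)} = 27$ ($f{\left(Q \right)} = - 3 \left(1 + \left(50 + 5 \left(-4\right)^{2} + 35 \left(-4\right)\right)\right) = - 3 \left(1 + \left(50 + 5 \cdot 16 - 140\right)\right) = - 3 \left(1 + \left(50 + 80 - 140\right)\right) = - 3 \left(1 - 10\right) = \left(-3\right) \left(-9\right) = 27$)
$\left(-10 - 95\right) \left(-53 + f{\left(G{\left(0 \right)} \right)}\right) = \left(-10 - 95\right) \left(-53 + 27\right) = \left(-105\right) \left(-26\right) = 2730$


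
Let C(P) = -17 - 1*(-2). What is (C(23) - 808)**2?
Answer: 677329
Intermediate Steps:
C(P) = -15 (C(P) = -17 + 2 = -15)
(C(23) - 808)**2 = (-15 - 808)**2 = (-823)**2 = 677329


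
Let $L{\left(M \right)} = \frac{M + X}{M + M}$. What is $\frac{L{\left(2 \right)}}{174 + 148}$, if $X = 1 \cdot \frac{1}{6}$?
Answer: $\frac{13}{7728} \approx 0.0016822$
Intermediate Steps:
$X = \frac{1}{6}$ ($X = 1 \cdot \frac{1}{6} = \frac{1}{6} \approx 0.16667$)
$L{\left(M \right)} = \frac{\frac{1}{6} + M}{2 M}$ ($L{\left(M \right)} = \frac{M + \frac{1}{6}}{M + M} = \frac{\frac{1}{6} + M}{2 M}$)
$\frac{L{\left(2 \right)}}{174 + 148} = \frac{\frac{1}{12} \cdot \frac{1}{2} \left(1 + 6 \cdot 2\right)}{174 + 148} = \frac{\frac{1}{12} \cdot \frac{1}{2} \left(1 + 12\right)}{322} = \frac{1}{12} \cdot \frac{1}{2} \cdot 13 \cdot \frac{1}{322} = \frac{13}{24} \cdot \frac{1}{322} = \frac{13}{7728}$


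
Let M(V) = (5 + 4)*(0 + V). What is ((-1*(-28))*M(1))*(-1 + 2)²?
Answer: 252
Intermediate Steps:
M(V) = 9*V
((-1*(-28))*M(1))*(-1 + 2)² = ((-1*(-28))*(9*1))*(-1 + 2)² = (28*9)*1² = 252*1 = 252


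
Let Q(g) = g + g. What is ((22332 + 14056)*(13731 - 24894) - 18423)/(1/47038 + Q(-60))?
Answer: 19107666620346/5644559 ≈ 3.3851e+6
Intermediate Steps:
Q(g) = 2*g
((22332 + 14056)*(13731 - 24894) - 18423)/(1/47038 + Q(-60)) = ((22332 + 14056)*(13731 - 24894) - 18423)/(1/47038 + 2*(-60)) = (36388*(-11163) - 18423)/(1/47038 - 120) = (-406199244 - 18423)/(-5644559/47038) = -406217667*(-47038/5644559) = 19107666620346/5644559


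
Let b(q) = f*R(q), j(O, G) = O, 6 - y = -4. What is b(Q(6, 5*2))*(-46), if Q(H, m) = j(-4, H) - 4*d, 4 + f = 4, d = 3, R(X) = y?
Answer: 0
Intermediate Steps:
y = 10 (y = 6 - 1*(-4) = 6 + 4 = 10)
R(X) = 10
f = 0 (f = -4 + 4 = 0)
Q(H, m) = -16 (Q(H, m) = -4 - 4*3 = -4 - 12 = -16)
b(q) = 0 (b(q) = 0*10 = 0)
b(Q(6, 5*2))*(-46) = 0*(-46) = 0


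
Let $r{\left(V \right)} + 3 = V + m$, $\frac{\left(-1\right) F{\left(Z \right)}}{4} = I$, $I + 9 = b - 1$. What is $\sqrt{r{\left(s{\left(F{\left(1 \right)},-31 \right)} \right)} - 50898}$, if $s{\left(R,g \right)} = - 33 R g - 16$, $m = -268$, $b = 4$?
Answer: $i \sqrt{26633} \approx 163.2 i$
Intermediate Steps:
$I = -6$ ($I = -9 + \left(4 - 1\right) = -9 + 3 = -6$)
$F{\left(Z \right)} = 24$ ($F{\left(Z \right)} = \left(-4\right) \left(-6\right) = 24$)
$s{\left(R,g \right)} = -16 - 33 R g$ ($s{\left(R,g \right)} = - 33 R g - 16 = -16 - 33 R g$)
$r{\left(V \right)} = -271 + V$ ($r{\left(V \right)} = -3 + \left(V - 268\right) = -3 + \left(-268 + V\right) = -271 + V$)
$\sqrt{r{\left(s{\left(F{\left(1 \right)},-31 \right)} \right)} - 50898} = \sqrt{\left(-271 - \left(16 + 792 \left(-31\right)\right)\right) - 50898} = \sqrt{\left(-271 + \left(-16 + 24552\right)\right) - 50898} = \sqrt{\left(-271 + 24536\right) - 50898} = \sqrt{24265 - 50898} = \sqrt{-26633} = i \sqrt{26633}$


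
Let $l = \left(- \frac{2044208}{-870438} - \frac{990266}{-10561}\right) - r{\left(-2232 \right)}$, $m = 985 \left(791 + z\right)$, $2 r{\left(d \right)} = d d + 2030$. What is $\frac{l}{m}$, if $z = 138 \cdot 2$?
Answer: $- \frac{208242210076649}{87831611237631} \approx -2.3709$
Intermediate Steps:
$z = 276$
$r{\left(d \right)} = 1015 + \frac{d^{2}}{2}$ ($r{\left(d \right)} = \frac{d d + 2030}{2} = \frac{d^{2} + 2030}{2} = \frac{2030 + d^{2}}{2} = 1015 + \frac{d^{2}}{2}$)
$m = 1050995$ ($m = 985 \left(791 + 276\right) = 985 \cdot 1067 = 1050995$)
$l = - \frac{11453321554215695}{4596347859}$ ($l = \left(- \frac{2044208}{-870438} - \frac{990266}{-10561}\right) - \left(1015 + \frac{\left(-2232\right)^{2}}{2}\right) = \left(\left(-2044208\right) \left(- \frac{1}{870438}\right) - - \frac{990266}{10561}\right) - \left(1015 + \frac{1}{2} \cdot 4981824\right) = \left(\frac{1022104}{435219} + \frac{990266}{10561}\right) - \left(1015 + 2490912\right) = \frac{441777018598}{4596347859} - 2491927 = - \frac{11453321554215695}{4596347859} \approx -2.4918 \cdot 10^{6}$)
$\frac{l}{m} = - \frac{11453321554215695}{4596347859 \cdot 1050995} = \left(- \frac{11453321554215695}{4596347859}\right) \frac{1}{1050995} = - \frac{208242210076649}{87831611237631}$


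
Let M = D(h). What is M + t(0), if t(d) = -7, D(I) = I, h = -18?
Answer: -25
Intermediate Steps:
M = -18
M + t(0) = -18 - 7 = -25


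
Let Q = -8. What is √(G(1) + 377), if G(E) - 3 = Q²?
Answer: 2*√111 ≈ 21.071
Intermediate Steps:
G(E) = 67 (G(E) = 3 + (-8)² = 3 + 64 = 67)
√(G(1) + 377) = √(67 + 377) = √444 = 2*√111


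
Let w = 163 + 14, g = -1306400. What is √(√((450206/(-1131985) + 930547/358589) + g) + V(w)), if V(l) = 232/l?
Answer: √(6766070544460980037825247400 + 12716985258570285*I*√215253742746172377898249764935)/71847374342205 ≈ 23.92 + 23.892*I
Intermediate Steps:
w = 177
√(√((450206/(-1131985) + 930547/358589) + g) + V(w)) = √(√((450206/(-1131985) + 930547/358589) - 1306400) + 232/177) = √(√((450206*(-1/1131985) + 930547*(1/358589)) - 1306400) + 232*(1/177)) = √(√((-450206/1131985 + 930547/358589) - 1306400) + 232/177) = √(√(891926326461/405917369165 - 1306400) + 232/177) = √(√(-530289559150829539/405917369165) + 232/177) = √(I*√215253742746172377898249764935/405917369165 + 232/177) = √(232/177 + I*√215253742746172377898249764935/405917369165)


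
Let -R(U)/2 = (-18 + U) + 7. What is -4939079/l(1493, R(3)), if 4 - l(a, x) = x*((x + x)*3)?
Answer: 4939079/1532 ≈ 3223.9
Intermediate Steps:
R(U) = 22 - 2*U (R(U) = -2*((-18 + U) + 7) = -2*(-11 + U) = 22 - 2*U)
l(a, x) = 4 - 6*x**2 (l(a, x) = 4 - x*(x + x)*3 = 4 - x*(2*x)*3 = 4 - x*6*x = 4 - 6*x**2)
-4939079/l(1493, R(3)) = -4939079/(4 - 6*(22 - 2*3)**2) = -4939079/(4 - 6*(22 - 6)**2) = -4939079/(4 - 6*16**2) = -4939079/(4 - 6*256) = -4939079/(4 - 1536) = -4939079/(-1532) = -4939079*(-1/1532) = 4939079/1532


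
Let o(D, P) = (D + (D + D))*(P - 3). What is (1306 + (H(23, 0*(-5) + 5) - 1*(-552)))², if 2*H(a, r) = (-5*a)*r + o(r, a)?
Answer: 11840481/4 ≈ 2.9601e+6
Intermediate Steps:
o(D, P) = 3*D*(-3 + P) (o(D, P) = (D + 2*D)*(-3 + P) = (3*D)*(-3 + P) = 3*D*(-3 + P))
H(a, r) = -5*a*r/2 + 3*r*(-3 + a)/2 (H(a, r) = ((-5*a)*r + 3*r*(-3 + a))/2 = (-5*a*r + 3*r*(-3 + a))/2 = -5*a*r/2 + 3*r*(-3 + a)/2)
(1306 + (H(23, 0*(-5) + 5) - 1*(-552)))² = (1306 + ((0*(-5) + 5)*(-9 - 2*23)/2 - 1*(-552)))² = (1306 + ((0 + 5)*(-9 - 46)/2 + 552))² = (1306 + ((½)*5*(-55) + 552))² = (1306 + (-275/2 + 552))² = (1306 + 829/2)² = (3441/2)² = 11840481/4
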